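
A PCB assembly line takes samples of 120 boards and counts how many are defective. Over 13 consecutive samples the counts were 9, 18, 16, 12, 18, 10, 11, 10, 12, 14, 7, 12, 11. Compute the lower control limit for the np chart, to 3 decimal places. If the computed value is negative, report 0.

p̄ = Σdᵢ / (k·n) = 160 / (13 × 120) = 0.10256
LCL = np̄ − 3·√(np̄(1−p̄)) = 12.3077 − 3 × 3.3235 = 2.3373

2.337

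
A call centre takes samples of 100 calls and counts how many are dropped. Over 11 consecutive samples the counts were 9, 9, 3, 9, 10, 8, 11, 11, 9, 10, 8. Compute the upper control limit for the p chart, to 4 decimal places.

0.1732

p̄ = Σdᵢ / (k·n) = 97 / (11 × 100) = 0.08818
UCL = p̄ + 3·√(p̄(1−p̄)/n) = 0.08818 + 3 × √(0.08818×0.91182/100) = 0.08818 + 3 × 0.02836 = 0.17325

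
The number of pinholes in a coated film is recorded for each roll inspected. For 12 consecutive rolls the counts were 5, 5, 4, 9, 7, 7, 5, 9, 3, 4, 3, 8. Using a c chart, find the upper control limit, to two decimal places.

c̄ = (5 + 5 + 4 + 9 + 7 + 7 + 5 + 9 + 3 + 4 + 3 + 8) / 12 = 69 / 12 = 5.7500
UCL = c̄ + 3√c̄ = 5.7500 + 3 × √5.7500 = 5.7500 + 3 × 2.3979 = 12.9437

12.94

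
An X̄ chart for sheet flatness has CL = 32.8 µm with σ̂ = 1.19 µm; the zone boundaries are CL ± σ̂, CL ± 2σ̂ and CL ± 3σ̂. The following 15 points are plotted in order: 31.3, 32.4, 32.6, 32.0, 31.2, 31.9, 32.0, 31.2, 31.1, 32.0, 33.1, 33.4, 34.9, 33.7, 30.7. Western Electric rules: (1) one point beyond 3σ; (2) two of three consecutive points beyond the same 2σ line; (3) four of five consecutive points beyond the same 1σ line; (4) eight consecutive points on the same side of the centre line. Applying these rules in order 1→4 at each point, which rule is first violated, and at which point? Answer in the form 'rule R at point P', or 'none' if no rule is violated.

rule 4 at point 8

Zone of each point (C = within 1σ̂, B = 1σ̂–2σ̂, A = 2σ̂–3σ̂, * = beyond 3σ̂; sign = side of CL): 1:-B, 2:-C, 3:-C, 4:-C, 5:-B, 6:-C, 7:-C, 8:-B, 9:-B, 10:-C, 11:+C, 12:+C, 13:+B, 14:+C, 15:-B
Rule 4 (eight consecutive points on the same side of the centre line) is satisfied at point 8.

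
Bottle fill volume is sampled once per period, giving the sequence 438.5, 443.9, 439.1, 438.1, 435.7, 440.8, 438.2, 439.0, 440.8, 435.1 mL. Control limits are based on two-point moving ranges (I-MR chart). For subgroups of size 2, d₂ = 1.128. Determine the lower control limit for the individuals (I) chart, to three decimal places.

430.173

X̄ = (438.5 + 443.9 + 439.1 + 438.1 + 435.7 + 440.8 + 438.2 + 439.0 + 440.8 + 435.1) / 10 = 438.9200
Moving ranges: 5.4, 4.8, 1.0, 2.4, 5.1, 2.6, 0.8, 1.8, 5.7; M̄R̄ = 29.6000 / 9 = 3.2889
LCL = X̄ − 3·M̄R̄/d₂ = 438.9200 − 3 × 3.2889 / 1.128 = 430.1730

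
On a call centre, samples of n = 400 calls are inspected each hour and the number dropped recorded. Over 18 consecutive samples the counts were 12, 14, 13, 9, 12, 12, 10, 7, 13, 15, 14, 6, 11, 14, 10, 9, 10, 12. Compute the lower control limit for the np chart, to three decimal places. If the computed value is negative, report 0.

p̄ = Σdᵢ / (k·n) = 203 / (18 × 400) = 0.02819
LCL = np̄ − 3·√(np̄(1−p̄)) = 11.2778 − 3 × 3.3106 = 1.3461

1.346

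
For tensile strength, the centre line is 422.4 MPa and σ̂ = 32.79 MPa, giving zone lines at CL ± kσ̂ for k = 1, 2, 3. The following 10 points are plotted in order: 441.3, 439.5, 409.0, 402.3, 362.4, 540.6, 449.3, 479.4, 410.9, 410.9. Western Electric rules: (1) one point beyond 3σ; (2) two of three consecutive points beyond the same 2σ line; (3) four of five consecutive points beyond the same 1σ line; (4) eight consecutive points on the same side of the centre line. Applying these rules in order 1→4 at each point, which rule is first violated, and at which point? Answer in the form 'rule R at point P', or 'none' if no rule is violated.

rule 1 at point 6

Zone of each point (C = within 1σ̂, B = 1σ̂–2σ̂, A = 2σ̂–3σ̂, * = beyond 3σ̂; sign = side of CL): 1:+C, 2:+C, 3:-C, 4:-C, 5:-B, 6:+*, 7:+C, 8:+B, 9:-C, 10:-C
Rule 1 (one point beyond the 3σ limits) is satisfied at point 6.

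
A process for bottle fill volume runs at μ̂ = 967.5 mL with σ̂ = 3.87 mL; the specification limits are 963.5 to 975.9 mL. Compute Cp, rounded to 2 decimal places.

Cp = (USL − LSL) / (6σ̂) = (975.9 − 963.5) / (6 × 3.87) = 12.4000 / 23.2200 = 0.5340

0.53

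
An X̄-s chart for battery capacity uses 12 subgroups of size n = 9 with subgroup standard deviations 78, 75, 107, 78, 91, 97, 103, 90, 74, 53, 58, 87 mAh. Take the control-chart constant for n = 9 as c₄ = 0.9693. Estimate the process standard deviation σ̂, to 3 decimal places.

85.199

s̄ = (78 + 75 + 107 + 78 + 91 + 97 + 103 + 90 + 74 + 53 + 58 + 87) / 12 = 82.5833
σ̂ = s̄ / c₄ = 82.5833 / 0.9693 = 85.1989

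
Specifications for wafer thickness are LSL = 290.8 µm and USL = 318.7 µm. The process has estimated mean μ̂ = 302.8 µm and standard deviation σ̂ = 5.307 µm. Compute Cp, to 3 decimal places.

0.876

Cp = (USL − LSL) / (6σ̂) = (318.7 − 290.8) / (6 × 5.307) = 27.9000 / 31.8420 = 0.8762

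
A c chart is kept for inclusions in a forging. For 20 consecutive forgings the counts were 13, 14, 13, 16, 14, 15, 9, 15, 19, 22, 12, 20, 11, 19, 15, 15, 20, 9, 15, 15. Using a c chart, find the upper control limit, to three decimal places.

26.688

c̄ = (13 + 14 + 13 + 16 + 14 + 15 + 9 + 15 + 19 + 22 + 12 + 20 + 11 + 19 + 15 + 15 + 20 + 9 + 15 + 15) / 20 = 301 / 20 = 15.0500
UCL = c̄ + 3√c̄ = 15.0500 + 3 × √15.0500 = 15.0500 + 3 × 3.8794 = 26.6883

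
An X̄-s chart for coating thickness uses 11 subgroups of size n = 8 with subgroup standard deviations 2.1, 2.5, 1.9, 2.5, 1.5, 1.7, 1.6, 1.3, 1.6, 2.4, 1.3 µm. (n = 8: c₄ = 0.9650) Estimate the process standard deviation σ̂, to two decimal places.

1.92

s̄ = (2.1 + 2.5 + 1.9 + 2.5 + 1.5 + 1.7 + 1.6 + 1.3 + 1.6 + 2.4 + 1.3) / 11 = 1.8545
σ̂ = s̄ / c₄ = 1.8545 / 0.9650 = 1.9218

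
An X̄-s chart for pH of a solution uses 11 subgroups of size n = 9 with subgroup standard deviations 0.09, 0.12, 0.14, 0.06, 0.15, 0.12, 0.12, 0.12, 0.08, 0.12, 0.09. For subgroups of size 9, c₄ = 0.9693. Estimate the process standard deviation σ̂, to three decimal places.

0.113

s̄ = (0.09 + 0.12 + 0.14 + 0.06 + 0.15 + 0.12 + 0.12 + 0.12 + 0.08 + 0.12 + 0.09) / 11 = 0.1100
σ̂ = s̄ / c₄ = 0.1100 / 0.9693 = 0.1135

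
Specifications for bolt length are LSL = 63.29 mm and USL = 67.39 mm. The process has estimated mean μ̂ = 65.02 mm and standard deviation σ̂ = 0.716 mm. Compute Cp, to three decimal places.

Cp = (USL − LSL) / (6σ̂) = (67.39 − 63.29) / (6 × 0.716) = 4.1000 / 4.2960 = 0.9544

0.954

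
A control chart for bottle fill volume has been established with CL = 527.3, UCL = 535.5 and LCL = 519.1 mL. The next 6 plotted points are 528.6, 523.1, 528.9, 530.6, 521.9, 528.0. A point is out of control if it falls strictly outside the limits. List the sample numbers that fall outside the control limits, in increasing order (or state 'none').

none

All 6 points lie within [519.1, 535.5].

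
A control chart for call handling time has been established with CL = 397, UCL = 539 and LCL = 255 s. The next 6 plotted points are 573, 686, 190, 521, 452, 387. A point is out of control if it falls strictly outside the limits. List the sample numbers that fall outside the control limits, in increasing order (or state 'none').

1, 2, 3

Compare each point to [255, 539]: sample 1 = 573 > UCL; sample 2 = 686 > UCL; sample 3 = 190 < LCL.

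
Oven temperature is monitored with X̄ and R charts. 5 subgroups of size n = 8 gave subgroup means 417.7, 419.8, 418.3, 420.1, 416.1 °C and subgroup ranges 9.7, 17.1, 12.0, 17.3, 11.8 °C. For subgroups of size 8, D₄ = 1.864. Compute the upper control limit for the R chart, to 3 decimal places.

25.313

R̄ = (9.7 + 17.1 + 12.0 + 17.3 + 11.8) / 5 = 67.9000 / 5 = 13.5800
UCL_R = D₄·R̄ = 1.864 × 13.5800 = 25.3131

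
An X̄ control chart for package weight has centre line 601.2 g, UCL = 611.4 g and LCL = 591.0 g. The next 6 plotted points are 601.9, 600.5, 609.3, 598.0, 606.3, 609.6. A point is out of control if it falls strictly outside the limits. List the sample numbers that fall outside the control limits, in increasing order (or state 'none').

All 6 points lie within [591.0, 611.4].

none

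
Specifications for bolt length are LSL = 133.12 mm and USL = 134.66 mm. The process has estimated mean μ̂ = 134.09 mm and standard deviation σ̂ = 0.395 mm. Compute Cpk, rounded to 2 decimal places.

Cpu = (USL − μ̂) / (3σ̂) = (134.66 − 134.09) / (3 × 0.395) = 0.4810; Cpl = (μ̂ − LSL) / (3σ̂) = (134.09 − 133.12) / (3 × 0.395) = 0.8186; Cpk = min(Cpu, Cpl) = 0.4810

0.48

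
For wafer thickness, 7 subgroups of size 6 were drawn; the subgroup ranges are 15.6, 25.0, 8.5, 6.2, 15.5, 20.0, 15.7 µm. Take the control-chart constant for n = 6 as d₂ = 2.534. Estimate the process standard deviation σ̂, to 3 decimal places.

R̄ = (15.6 + 25.0 + 8.5 + 6.2 + 15.5 + 20.0 + 15.7) / 7 = 15.2143
σ̂ = R̄ / d₂ = 15.2143 / 2.534 = 6.0041

6.004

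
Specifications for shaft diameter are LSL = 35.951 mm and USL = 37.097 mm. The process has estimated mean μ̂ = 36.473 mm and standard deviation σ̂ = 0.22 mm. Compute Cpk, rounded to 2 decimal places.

Cpu = (USL − μ̂) / (3σ̂) = (37.097 − 36.473) / (3 × 0.22) = 0.9455; Cpl = (μ̂ − LSL) / (3σ̂) = (36.473 − 35.951) / (3 × 0.22) = 0.7909; Cpk = min(Cpu, Cpl) = 0.7909

0.79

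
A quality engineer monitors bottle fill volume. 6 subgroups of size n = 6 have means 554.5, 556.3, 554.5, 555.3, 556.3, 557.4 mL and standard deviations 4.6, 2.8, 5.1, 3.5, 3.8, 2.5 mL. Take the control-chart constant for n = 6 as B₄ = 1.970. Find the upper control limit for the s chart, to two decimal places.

s̄ = (4.6 + 2.8 + 5.1 + 3.5 + 3.8 + 2.5) / 6 = 3.7167
UCL_s = B₄·s̄ = 1.970 × 3.7167 = 7.3218

7.32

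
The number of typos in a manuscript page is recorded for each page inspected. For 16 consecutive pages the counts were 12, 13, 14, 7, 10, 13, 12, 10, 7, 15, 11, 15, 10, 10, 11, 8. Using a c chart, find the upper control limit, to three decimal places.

21.131

c̄ = (12 + 13 + 14 + 7 + 10 + 13 + 12 + 10 + 7 + 15 + 11 + 15 + 10 + 10 + 11 + 8) / 16 = 178 / 16 = 11.1250
UCL = c̄ + 3√c̄ = 11.1250 + 3 × √11.1250 = 11.1250 + 3 × 3.3354 = 21.1312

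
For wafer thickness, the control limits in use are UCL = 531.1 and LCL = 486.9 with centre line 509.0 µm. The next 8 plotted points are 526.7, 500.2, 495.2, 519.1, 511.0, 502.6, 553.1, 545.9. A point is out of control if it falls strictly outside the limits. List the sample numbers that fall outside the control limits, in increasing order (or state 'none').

7, 8

Compare each point to [486.9, 531.1]: sample 7 = 553.1 > UCL; sample 8 = 545.9 > UCL.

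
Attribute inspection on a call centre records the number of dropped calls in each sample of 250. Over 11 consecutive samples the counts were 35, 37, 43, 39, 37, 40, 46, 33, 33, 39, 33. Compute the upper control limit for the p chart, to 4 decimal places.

0.2188

p̄ = Σdᵢ / (k·n) = 415 / (11 × 250) = 0.15091
UCL = p̄ + 3·√(p̄(1−p̄)/n) = 0.15091 + 3 × √(0.15091×0.84909/250) = 0.15091 + 3 × 0.02264 = 0.21883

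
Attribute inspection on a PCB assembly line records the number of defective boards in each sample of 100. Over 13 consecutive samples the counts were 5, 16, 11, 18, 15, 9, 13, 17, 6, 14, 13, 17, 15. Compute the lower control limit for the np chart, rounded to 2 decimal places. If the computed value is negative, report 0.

2.91

p̄ = Σdᵢ / (k·n) = 169 / (13 × 100) = 0.13000
LCL = np̄ − 3·√(np̄(1−p̄)) = 13.0000 − 3 × 3.3630 = 2.9109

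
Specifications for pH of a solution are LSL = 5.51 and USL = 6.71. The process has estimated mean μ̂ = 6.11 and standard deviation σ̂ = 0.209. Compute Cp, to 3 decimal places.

Cp = (USL − LSL) / (6σ̂) = (6.71 − 5.51) / (6 × 0.209) = 1.2000 / 1.2540 = 0.9569

0.957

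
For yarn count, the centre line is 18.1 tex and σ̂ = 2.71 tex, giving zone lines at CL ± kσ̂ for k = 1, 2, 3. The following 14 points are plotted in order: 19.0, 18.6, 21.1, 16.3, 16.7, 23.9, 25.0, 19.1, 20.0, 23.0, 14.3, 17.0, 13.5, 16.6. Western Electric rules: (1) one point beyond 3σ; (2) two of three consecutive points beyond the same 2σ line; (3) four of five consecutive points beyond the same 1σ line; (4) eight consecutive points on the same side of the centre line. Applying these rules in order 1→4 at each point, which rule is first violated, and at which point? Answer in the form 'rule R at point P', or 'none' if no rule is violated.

rule 2 at point 7

Zone of each point (C = within 1σ̂, B = 1σ̂–2σ̂, A = 2σ̂–3σ̂, * = beyond 3σ̂; sign = side of CL): 1:+C, 2:+C, 3:+B, 4:-C, 5:-C, 6:+A, 7:+A, 8:+C, 9:+C, 10:+B, 11:-B, 12:-C, 13:-B, 14:-C
Rule 2 (two of three consecutive points beyond the same 2σ limit) is satisfied at point 7.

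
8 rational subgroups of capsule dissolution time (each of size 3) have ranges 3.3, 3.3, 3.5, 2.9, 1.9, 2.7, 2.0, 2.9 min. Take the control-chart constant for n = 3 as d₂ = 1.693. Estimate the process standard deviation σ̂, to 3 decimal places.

1.661

R̄ = (3.3 + 3.3 + 3.5 + 2.9 + 1.9 + 2.7 + 2.0 + 2.9) / 8 = 2.8125
σ̂ = R̄ / d₂ = 2.8125 / 1.693 = 1.6613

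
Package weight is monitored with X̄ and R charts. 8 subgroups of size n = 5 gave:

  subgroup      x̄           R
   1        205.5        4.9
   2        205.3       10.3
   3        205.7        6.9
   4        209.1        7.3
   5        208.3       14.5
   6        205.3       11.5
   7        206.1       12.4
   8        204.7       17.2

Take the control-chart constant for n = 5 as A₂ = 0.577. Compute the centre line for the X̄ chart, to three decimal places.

206.250

X̄̄ = (205.5 + 205.3 + 205.7 + 209.1 + 208.3 + 205.3 + 206.1 + 204.7) / 8 = 1650.0000 / 8 = 206.2500
CL = X̄̄ = 206.2500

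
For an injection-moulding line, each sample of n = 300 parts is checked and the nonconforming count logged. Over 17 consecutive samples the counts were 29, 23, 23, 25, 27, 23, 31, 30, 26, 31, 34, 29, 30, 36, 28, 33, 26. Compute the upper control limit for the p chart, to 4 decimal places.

p̄ = Σdᵢ / (k·n) = 484 / (17 × 300) = 0.09490
UCL = p̄ + 3·√(p̄(1−p̄)/n) = 0.09490 + 3 × √(0.09490×0.90510/300) = 0.09490 + 3 × 0.01692 = 0.14566

0.1457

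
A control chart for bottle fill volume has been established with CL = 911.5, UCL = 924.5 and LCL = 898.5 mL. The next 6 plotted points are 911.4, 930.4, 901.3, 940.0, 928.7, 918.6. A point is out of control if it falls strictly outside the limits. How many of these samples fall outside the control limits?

Compare each point to [898.5, 924.5]: sample 2 = 930.4 > UCL; sample 4 = 940.0 > UCL; sample 5 = 928.7 > UCL.

3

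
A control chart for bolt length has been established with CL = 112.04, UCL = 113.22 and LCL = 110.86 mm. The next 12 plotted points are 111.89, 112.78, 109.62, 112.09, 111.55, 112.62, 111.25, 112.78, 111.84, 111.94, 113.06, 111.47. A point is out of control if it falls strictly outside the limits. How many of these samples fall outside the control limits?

Compare each point to [110.86, 113.22]: sample 3 = 109.62 < LCL.

1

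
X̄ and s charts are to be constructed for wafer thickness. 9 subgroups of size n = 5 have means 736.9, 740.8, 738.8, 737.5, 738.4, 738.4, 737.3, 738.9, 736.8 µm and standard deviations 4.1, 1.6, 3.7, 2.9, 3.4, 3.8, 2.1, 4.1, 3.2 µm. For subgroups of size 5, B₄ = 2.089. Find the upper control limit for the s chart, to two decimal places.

s̄ = (4.1 + 1.6 + 3.7 + 2.9 + 3.4 + 3.8 + 2.1 + 4.1 + 3.2) / 9 = 3.2111
UCL_s = B₄·s̄ = 2.089 × 3.2111 = 6.7080

6.71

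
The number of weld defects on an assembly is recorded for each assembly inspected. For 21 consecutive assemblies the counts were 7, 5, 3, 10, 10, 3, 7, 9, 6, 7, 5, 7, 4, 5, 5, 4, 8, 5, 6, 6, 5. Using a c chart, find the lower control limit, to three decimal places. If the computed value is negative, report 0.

0.000

c̄ = (7 + 5 + 3 + 10 + 10 + 3 + 7 + 9 + 6 + 7 + 5 + 7 + 4 + 5 + 5 + 4 + 8 + 5 + 6 + 6 + 5) / 21 = 127 / 21 = 6.0476
LCL = c̄ − 3√c̄ = 6.0476 − 3 × 2.4592 = -1.3300 → 0 (cannot be negative)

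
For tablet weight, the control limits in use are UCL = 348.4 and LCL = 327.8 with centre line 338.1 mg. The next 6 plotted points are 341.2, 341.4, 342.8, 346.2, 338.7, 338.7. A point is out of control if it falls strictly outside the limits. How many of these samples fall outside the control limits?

0

All 6 points lie within [327.8, 348.4].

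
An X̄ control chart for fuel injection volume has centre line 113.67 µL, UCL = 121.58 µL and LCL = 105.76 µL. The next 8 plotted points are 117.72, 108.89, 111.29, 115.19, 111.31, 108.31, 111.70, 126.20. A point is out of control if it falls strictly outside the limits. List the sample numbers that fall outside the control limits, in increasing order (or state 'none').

8

Compare each point to [105.76, 121.58]: sample 8 = 126.20 > UCL.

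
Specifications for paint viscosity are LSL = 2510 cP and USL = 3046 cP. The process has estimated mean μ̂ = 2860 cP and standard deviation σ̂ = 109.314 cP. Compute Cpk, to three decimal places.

Cpu = (USL − μ̂) / (3σ̂) = (3046 − 2860) / (3 × 109.314) = 0.5672; Cpl = (μ̂ − LSL) / (3σ̂) = (2860 − 2510) / (3 × 109.314) = 1.0673; Cpk = min(Cpu, Cpl) = 0.5672

0.567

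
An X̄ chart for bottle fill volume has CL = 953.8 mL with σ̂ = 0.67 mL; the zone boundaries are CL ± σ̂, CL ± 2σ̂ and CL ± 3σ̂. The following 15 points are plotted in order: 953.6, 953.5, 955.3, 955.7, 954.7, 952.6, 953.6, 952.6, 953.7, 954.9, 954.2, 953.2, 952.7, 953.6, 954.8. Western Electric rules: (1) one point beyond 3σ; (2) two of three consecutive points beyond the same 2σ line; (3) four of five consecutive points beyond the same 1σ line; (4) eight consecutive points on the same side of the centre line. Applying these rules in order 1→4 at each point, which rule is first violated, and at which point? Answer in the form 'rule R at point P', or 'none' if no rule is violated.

Zone of each point (C = within 1σ̂, B = 1σ̂–2σ̂, A = 2σ̂–3σ̂, * = beyond 3σ̂; sign = side of CL): 1:-C, 2:-C, 3:+A, 4:+A, 5:+B, 6:-B, 7:-C, 8:-B, 9:-C, 10:+B, 11:+C, 12:-C, 13:-B, 14:-C, 15:+B
Rule 2 (two of three consecutive points beyond the same 2σ limit) is satisfied at point 4.

rule 2 at point 4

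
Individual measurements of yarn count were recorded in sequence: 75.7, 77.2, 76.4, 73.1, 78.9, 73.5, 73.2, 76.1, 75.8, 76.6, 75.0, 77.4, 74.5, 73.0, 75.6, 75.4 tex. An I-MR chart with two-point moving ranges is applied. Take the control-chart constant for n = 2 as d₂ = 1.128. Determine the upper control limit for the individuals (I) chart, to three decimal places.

81.189

X̄ = (75.7 + 77.2 + 76.4 + 73.1 + 78.9 + 73.5 + 73.2 + 76.1 + 75.8 + 76.6 + 75.0 + 77.4 + 74.5 + 73.0 + 75.6 + 75.4) / 16 = 75.4625
Moving ranges: 1.5, 0.8, 3.3, 5.8, 5.4, 0.3, 2.9, 0.3, 0.8, 1.6, 2.4, 2.9, 1.5, 2.6, 0.2; M̄R̄ = 32.3000 / 15 = 2.1533
UCL = X̄ + 3·M̄R̄/d₂ = 75.4625 + 3 × 2.1533 / 1.128 = 81.1895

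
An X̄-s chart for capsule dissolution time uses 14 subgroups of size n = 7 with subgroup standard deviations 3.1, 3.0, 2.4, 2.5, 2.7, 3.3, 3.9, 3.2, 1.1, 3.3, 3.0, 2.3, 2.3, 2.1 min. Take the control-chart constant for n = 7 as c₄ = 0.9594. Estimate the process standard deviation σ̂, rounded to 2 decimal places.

2.84

s̄ = (3.1 + 3.0 + 2.4 + 2.5 + 2.7 + 3.3 + 3.9 + 3.2 + 1.1 + 3.3 + 3.0 + 2.3 + 2.3 + 2.1) / 14 = 2.7286
σ̂ = s̄ / c₄ = 2.7286 / 0.9594 = 2.8440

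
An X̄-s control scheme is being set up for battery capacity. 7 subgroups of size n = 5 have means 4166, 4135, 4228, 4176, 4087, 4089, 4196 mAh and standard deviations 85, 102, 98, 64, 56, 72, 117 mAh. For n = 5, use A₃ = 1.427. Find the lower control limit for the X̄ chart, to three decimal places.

X̄̄ = (4166 + 4135 + 4228 + 4176 + 4087 + 4089 + 4196) / 7 = 4153.8571
s̄ = (85 + 102 + 98 + 64 + 56 + 72 + 117) / 7 = 84.8571
LCL = X̄̄ − A₃·s̄ = 4153.8571 − 1.427 × 84.8571 = 4032.7660

4032.766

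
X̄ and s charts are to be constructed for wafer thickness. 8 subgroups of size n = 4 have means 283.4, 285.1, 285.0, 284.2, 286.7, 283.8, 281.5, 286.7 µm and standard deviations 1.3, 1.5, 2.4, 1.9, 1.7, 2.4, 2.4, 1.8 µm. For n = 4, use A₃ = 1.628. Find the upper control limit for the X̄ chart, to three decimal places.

X̄̄ = (283.4 + 285.1 + 285.0 + 284.2 + 286.7 + 283.8 + 281.5 + 286.7) / 8 = 284.5500
s̄ = (1.3 + 1.5 + 2.4 + 1.9 + 1.7 + 2.4 + 2.4 + 1.8) / 8 = 1.9250
UCL = X̄̄ + A₃·s̄ = 284.5500 + 1.628 × 1.9250 = 287.6839

287.684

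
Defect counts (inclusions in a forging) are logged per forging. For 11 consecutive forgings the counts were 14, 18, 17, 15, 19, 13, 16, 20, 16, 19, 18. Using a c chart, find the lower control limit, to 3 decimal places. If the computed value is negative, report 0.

c̄ = (14 + 18 + 17 + 15 + 19 + 13 + 16 + 20 + 16 + 19 + 18) / 11 = 185 / 11 = 16.8182
LCL = c̄ − 3√c̄ = 16.8182 − 3 × 4.1010 = 4.5152

4.515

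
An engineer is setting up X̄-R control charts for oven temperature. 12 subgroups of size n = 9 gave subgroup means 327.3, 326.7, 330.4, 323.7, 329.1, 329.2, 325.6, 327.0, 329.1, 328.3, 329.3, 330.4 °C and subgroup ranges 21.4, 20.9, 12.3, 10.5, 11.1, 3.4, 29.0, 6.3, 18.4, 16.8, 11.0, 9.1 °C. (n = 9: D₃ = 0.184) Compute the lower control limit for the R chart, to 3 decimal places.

R̄ = (21.4 + 20.9 + 12.3 + 10.5 + 11.1 + 3.4 + 29.0 + 6.3 + 18.4 + 16.8 + 11.0 + 9.1) / 12 = 170.2000 / 12 = 14.1833
LCL_R = D₃·R̄ = 0.184 × 14.1833 = 2.6097

2.610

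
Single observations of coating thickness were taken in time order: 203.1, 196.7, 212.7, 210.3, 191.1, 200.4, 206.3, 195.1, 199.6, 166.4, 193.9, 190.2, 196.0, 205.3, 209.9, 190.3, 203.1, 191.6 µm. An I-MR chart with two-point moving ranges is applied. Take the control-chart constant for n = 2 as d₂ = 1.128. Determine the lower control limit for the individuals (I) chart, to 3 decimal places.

166.146

X̄ = (203.1 + 196.7 + 212.7 + 210.3 + 191.1 + 200.4 + 206.3 + 195.1 + 199.6 + 166.4 + 193.9 + 190.2 + 196.0 + 205.3 + 209.9 + 190.3 + 203.1 + 191.6) / 18 = 197.8889
Moving ranges: 6.4, 16.0, 2.4, 19.2, 9.3, 5.9, 11.2, 4.5, 33.2, 27.5, 3.7, 5.8, 9.3, 4.6, 19.6, 12.8, 11.5; M̄R̄ = 202.9000 / 17 = 11.9353
LCL = X̄ − 3·M̄R̄/d₂ = 197.8889 − 3 × 11.9353 / 1.128 = 166.1461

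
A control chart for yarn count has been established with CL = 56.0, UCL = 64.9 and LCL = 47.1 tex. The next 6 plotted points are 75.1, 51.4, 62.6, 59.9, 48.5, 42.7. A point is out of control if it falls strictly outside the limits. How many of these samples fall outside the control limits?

Compare each point to [47.1, 64.9]: sample 1 = 75.1 > UCL; sample 6 = 42.7 < LCL.

2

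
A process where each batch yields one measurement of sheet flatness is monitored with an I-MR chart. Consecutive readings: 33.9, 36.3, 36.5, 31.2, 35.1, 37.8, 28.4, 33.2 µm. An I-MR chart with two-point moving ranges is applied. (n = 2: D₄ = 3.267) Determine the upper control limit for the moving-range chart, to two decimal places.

Moving ranges: 2.4, 0.2, 5.3, 3.9, 2.7, 9.4, 4.8; M̄R̄ = 28.7000 / 7 = 4.1000
UCL_MR = D₄·M̄R̄ = 3.267 × 4.1000 = 13.3947

13.39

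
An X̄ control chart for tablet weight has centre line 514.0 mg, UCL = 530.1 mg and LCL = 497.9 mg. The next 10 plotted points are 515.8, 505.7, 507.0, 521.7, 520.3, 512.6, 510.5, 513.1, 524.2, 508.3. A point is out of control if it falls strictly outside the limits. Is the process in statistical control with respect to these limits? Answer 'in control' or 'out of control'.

in control

All 10 points lie within [497.9, 530.1].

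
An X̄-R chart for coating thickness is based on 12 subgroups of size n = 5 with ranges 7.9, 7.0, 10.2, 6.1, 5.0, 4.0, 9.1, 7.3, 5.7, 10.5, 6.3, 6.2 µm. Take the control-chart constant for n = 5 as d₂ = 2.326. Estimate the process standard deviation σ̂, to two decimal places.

3.06

R̄ = (7.9 + 7.0 + 10.2 + 6.1 + 5.0 + 4.0 + 9.1 + 7.3 + 5.7 + 10.5 + 6.3 + 6.2) / 12 = 7.1083
σ̂ = R̄ / d₂ = 7.1083 / 2.326 = 3.0560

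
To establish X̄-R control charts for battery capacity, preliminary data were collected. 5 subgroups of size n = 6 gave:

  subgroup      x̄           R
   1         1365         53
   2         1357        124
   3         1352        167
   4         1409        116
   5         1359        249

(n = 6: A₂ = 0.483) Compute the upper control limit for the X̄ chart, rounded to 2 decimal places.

X̄̄ = (1365 + 1357 + 1352 + 1409 + 1359) / 5 = 6842.0000 / 5 = 1368.4000
R̄ = (53 + 124 + 167 + 116 + 249) / 5 = 709.0000 / 5 = 141.8000
UCL = X̄̄ + A₂·R̄ = 1368.4000 + 0.483 × 141.8000 = 1436.8894

1436.89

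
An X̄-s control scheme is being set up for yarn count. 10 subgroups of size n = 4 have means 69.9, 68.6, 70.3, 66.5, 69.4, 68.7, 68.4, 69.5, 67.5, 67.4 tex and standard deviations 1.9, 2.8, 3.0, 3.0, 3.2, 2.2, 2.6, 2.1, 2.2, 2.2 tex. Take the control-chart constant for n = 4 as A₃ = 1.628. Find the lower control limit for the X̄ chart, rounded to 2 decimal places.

X̄̄ = (69.9 + 68.6 + 70.3 + 66.5 + 69.4 + 68.7 + 68.4 + 69.5 + 67.5 + 67.4) / 10 = 68.6200
s̄ = (1.9 + 2.8 + 3.0 + 3.0 + 3.2 + 2.2 + 2.6 + 2.1 + 2.2 + 2.2) / 10 = 2.5200
LCL = X̄̄ − A₃·s̄ = 68.6200 − 1.628 × 2.5200 = 64.5174

64.52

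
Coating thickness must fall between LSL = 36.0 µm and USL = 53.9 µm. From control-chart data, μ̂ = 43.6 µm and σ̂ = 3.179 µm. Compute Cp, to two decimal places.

0.94

Cp = (USL − LSL) / (6σ̂) = (53.9 − 36.0) / (6 × 3.179) = 17.9000 / 19.0740 = 0.9385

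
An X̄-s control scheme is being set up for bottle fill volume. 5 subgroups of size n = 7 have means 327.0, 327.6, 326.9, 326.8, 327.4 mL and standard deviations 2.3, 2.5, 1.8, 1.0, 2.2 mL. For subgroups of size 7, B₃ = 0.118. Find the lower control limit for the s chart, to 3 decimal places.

0.231

s̄ = (2.3 + 2.5 + 1.8 + 1.0 + 2.2) / 5 = 1.9600
LCL_s = B₃·s̄ = 0.118 × 1.9600 = 0.2313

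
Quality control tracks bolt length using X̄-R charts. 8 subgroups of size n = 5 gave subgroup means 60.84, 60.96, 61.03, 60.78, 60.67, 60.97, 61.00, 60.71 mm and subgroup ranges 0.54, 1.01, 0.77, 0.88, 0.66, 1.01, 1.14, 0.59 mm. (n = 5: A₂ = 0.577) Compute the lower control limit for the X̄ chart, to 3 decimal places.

X̄̄ = (60.84 + 60.96 + 61.03 + 60.78 + 60.67 + 60.97 + 61.00 + 60.71) / 8 = 486.9600 / 8 = 60.8700
R̄ = (0.54 + 1.01 + 0.77 + 0.88 + 0.66 + 1.01 + 1.14 + 0.59) / 8 = 6.6000 / 8 = 0.8250
LCL = X̄̄ − A₂·R̄ = 60.8700 − 0.577 × 0.8250 = 60.3940

60.394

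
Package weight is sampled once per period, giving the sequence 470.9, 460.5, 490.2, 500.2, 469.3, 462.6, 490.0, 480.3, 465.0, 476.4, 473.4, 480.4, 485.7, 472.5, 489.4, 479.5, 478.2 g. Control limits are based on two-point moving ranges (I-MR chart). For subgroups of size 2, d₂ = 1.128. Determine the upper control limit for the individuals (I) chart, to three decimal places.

X̄ = (470.9 + 460.5 + 490.2 + 500.2 + 469.3 + 462.6 + 490.0 + 480.3 + 465.0 + 476.4 + 473.4 + 480.4 + 485.7 + 472.5 + 489.4 + 479.5 + 478.2) / 17 = 477.9118
Moving ranges: 10.4, 29.7, 10.0, 30.9, 6.7, 27.4, 9.7, 15.3, 11.4, 3.0, 7.0, 5.3, 13.2, 16.9, 9.9, 1.3; M̄R̄ = 208.1000 / 16 = 13.0062
UCL = X̄ + 3·M̄R̄/d₂ = 477.9118 + 3 × 13.0062 / 1.128 = 512.5029

512.503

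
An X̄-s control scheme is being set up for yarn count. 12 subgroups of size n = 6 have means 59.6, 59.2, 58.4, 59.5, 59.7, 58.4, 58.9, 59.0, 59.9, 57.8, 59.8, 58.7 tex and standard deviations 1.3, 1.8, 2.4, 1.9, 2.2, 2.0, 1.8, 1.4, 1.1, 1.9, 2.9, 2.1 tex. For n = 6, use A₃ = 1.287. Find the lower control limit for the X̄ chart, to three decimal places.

56.630

X̄̄ = (59.6 + 59.2 + 58.4 + 59.5 + 59.7 + 58.4 + 58.9 + 59.0 + 59.9 + 57.8 + 59.8 + 58.7) / 12 = 59.0750
s̄ = (1.3 + 1.8 + 2.4 + 1.9 + 2.2 + 2.0 + 1.8 + 1.4 + 1.1 + 1.9 + 2.9 + 2.1) / 12 = 1.9000
LCL = X̄̄ − A₃·s̄ = 59.0750 − 1.287 × 1.9000 = 56.6297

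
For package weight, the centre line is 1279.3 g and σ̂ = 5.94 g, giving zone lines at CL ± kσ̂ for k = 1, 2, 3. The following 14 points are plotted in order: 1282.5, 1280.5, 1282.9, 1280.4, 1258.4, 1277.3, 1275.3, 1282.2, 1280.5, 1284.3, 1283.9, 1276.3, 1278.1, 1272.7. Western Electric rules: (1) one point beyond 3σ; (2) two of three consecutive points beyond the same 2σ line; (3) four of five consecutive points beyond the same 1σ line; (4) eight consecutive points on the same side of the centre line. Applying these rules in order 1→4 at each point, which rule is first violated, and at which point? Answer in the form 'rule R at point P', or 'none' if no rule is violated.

Zone of each point (C = within 1σ̂, B = 1σ̂–2σ̂, A = 2σ̂–3σ̂, * = beyond 3σ̂; sign = side of CL): 1:+C, 2:+C, 3:+C, 4:+C, 5:-*, 6:-C, 7:-C, 8:+C, 9:+C, 10:+C, 11:+C, 12:-C, 13:-C, 14:-B
Rule 1 (one point beyond the 3σ limits) is satisfied at point 5.

rule 1 at point 5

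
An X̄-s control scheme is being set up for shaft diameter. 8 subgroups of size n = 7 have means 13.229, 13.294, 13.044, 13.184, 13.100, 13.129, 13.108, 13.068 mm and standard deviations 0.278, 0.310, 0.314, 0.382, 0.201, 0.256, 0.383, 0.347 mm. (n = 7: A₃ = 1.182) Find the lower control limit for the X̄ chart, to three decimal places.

X̄̄ = (13.229 + 13.294 + 13.044 + 13.184 + 13.100 + 13.129 + 13.108 + 13.068) / 8 = 13.1445
s̄ = (0.278 + 0.310 + 0.314 + 0.382 + 0.201 + 0.256 + 0.383 + 0.347) / 8 = 0.3089
LCL = X̄̄ − A₃·s̄ = 13.1445 − 1.182 × 0.3089 = 12.7794

12.779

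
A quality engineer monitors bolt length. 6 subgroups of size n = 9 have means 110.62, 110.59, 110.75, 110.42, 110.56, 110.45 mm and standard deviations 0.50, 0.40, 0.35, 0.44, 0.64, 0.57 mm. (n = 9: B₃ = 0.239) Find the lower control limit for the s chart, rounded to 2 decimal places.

s̄ = (0.50 + 0.40 + 0.35 + 0.44 + 0.64 + 0.57) / 6 = 0.4833
LCL_s = B₃·s̄ = 0.239 × 0.4833 = 0.1155

0.12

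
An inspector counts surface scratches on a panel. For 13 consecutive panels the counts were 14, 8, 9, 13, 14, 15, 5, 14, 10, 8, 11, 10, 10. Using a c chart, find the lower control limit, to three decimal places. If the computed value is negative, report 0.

c̄ = (14 + 8 + 9 + 13 + 14 + 15 + 5 + 14 + 10 + 8 + 11 + 10 + 10) / 13 = 141 / 13 = 10.8462
LCL = c̄ − 3√c̄ = 10.8462 − 3 × 3.2933 = 0.9661

0.966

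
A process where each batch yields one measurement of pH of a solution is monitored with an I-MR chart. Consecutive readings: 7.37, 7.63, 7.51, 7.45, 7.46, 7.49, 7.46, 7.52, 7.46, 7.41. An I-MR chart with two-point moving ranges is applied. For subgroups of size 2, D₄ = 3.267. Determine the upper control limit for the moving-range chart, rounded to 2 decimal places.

Moving ranges: 0.26, 0.12, 0.06, 0.01, 0.03, 0.03, 0.06, 0.06, 0.05; M̄R̄ = 0.6800 / 9 = 0.0756
UCL_MR = D₄·M̄R̄ = 3.267 × 0.0756 = 0.2468

0.25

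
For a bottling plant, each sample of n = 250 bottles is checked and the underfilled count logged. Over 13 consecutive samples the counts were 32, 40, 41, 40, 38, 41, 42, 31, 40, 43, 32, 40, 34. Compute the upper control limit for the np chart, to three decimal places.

55.030

p̄ = Σdᵢ / (k·n) = 494 / (13 × 250) = 0.15200
UCL = np̄ + 3·√(np̄(1−p̄)) = 38.0000 + 3 × √(38.0000×0.84800) = 38.0000 + 3 × 5.6766 = 55.0299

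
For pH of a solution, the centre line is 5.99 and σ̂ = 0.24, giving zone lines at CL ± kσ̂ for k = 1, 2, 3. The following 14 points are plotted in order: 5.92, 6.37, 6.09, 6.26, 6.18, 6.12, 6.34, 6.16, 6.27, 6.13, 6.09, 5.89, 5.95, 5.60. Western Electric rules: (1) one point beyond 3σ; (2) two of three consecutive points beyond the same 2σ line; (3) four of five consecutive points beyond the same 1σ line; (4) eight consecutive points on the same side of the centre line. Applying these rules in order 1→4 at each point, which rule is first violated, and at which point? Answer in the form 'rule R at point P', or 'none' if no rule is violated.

Zone of each point (C = within 1σ̂, B = 1σ̂–2σ̂, A = 2σ̂–3σ̂, * = beyond 3σ̂; sign = side of CL): 1:-C, 2:+B, 3:+C, 4:+B, 5:+C, 6:+C, 7:+B, 8:+C, 9:+B, 10:+C, 11:+C, 12:-C, 13:-C, 14:-B
Rule 4 (eight consecutive points on the same side of the centre line) is satisfied at point 9.

rule 4 at point 9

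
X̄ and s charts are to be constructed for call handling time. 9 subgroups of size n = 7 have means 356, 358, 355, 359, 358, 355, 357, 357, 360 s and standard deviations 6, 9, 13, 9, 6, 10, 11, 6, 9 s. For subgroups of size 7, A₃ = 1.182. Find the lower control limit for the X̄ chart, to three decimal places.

346.847

X̄̄ = (356 + 358 + 355 + 359 + 358 + 355 + 357 + 357 + 360) / 9 = 357.2222
s̄ = (6 + 9 + 13 + 9 + 6 + 10 + 11 + 6 + 9) / 9 = 8.7778
LCL = X̄̄ − A₃·s̄ = 357.2222 − 1.182 × 8.7778 = 346.8469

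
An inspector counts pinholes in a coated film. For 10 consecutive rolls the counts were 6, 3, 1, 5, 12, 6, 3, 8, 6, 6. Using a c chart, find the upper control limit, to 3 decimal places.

12.699

c̄ = (6 + 3 + 1 + 5 + 12 + 6 + 3 + 8 + 6 + 6) / 10 = 56 / 10 = 5.6000
UCL = c̄ + 3√c̄ = 5.6000 + 3 × √5.6000 = 5.6000 + 3 × 2.3664 = 12.6993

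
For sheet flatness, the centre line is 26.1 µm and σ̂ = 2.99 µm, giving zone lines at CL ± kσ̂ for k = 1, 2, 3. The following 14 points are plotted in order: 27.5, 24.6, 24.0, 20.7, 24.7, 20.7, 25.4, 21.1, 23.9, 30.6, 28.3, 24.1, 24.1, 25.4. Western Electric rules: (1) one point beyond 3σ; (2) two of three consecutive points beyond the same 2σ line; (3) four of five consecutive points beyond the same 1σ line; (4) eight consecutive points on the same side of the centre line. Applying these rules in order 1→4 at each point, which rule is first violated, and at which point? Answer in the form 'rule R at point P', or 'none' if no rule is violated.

rule 4 at point 9

Zone of each point (C = within 1σ̂, B = 1σ̂–2σ̂, A = 2σ̂–3σ̂, * = beyond 3σ̂; sign = side of CL): 1:+C, 2:-C, 3:-C, 4:-B, 5:-C, 6:-B, 7:-C, 8:-B, 9:-C, 10:+B, 11:+C, 12:-C, 13:-C, 14:-C
Rule 4 (eight consecutive points on the same side of the centre line) is satisfied at point 9.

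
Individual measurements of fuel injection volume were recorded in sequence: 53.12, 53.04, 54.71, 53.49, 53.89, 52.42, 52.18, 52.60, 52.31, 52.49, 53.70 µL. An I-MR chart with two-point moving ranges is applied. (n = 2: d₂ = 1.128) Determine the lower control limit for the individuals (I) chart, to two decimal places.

X̄ = (53.12 + 53.04 + 54.71 + 53.49 + 53.89 + 52.42 + 52.18 + 52.60 + 52.31 + 52.49 + 53.70) / 11 = 53.0864
Moving ranges: 0.08, 1.67, 1.22, 0.40, 1.47, 0.24, 0.42, 0.29, 0.18, 1.21; M̄R̄ = 7.1800 / 10 = 0.7180
LCL = X̄ − 3·M̄R̄/d₂ = 53.0864 − 3 × 0.7180 / 1.128 = 51.1768

51.18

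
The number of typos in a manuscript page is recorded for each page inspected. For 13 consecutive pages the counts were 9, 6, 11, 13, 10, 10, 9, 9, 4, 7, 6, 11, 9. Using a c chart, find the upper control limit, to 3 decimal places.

17.653

c̄ = (9 + 6 + 11 + 13 + 10 + 10 + 9 + 9 + 4 + 7 + 6 + 11 + 9) / 13 = 114 / 13 = 8.7692
UCL = c̄ + 3√c̄ = 8.7692 + 3 × √8.7692 = 8.7692 + 3 × 2.9613 = 17.6531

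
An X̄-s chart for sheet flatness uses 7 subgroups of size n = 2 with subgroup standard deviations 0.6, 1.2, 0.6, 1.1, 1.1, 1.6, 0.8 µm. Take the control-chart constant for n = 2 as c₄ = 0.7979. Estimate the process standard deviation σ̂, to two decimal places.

s̄ = (0.6 + 1.2 + 0.6 + 1.1 + 1.1 + 1.6 + 0.8) / 7 = 1.0000
σ̂ = s̄ / c₄ = 1.0000 / 0.7979 = 1.2533

1.25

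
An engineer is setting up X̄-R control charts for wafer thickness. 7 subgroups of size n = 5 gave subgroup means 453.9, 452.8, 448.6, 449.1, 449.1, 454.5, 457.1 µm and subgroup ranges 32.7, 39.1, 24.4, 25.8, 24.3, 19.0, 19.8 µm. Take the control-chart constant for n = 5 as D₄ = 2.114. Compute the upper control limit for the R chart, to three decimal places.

55.900

R̄ = (32.7 + 39.1 + 24.4 + 25.8 + 24.3 + 19.0 + 19.8) / 7 = 185.1000 / 7 = 26.4429
UCL_R = D₄·R̄ = 2.114 × 26.4429 = 55.9002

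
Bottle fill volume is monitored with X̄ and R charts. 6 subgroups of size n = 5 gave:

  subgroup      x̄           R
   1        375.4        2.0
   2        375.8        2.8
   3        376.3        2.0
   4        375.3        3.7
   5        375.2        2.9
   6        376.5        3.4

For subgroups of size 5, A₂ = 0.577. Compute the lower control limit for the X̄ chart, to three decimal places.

374.134

X̄̄ = (375.4 + 375.8 + 376.3 + 375.3 + 375.2 + 376.5) / 6 = 2254.5000 / 6 = 375.7500
R̄ = (2.0 + 2.8 + 2.0 + 3.7 + 2.9 + 3.4) / 6 = 16.8000 / 6 = 2.8000
LCL = X̄̄ − A₂·R̄ = 375.7500 − 0.577 × 2.8000 = 374.1344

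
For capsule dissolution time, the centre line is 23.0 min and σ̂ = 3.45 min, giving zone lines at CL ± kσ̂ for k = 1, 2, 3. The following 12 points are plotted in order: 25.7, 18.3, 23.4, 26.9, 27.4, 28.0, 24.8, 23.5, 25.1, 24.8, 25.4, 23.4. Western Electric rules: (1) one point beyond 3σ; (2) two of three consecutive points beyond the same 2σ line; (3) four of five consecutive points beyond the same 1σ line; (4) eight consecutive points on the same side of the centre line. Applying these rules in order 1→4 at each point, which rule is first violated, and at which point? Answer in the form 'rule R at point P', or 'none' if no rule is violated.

rule 4 at point 10

Zone of each point (C = within 1σ̂, B = 1σ̂–2σ̂, A = 2σ̂–3σ̂, * = beyond 3σ̂; sign = side of CL): 1:+C, 2:-B, 3:+C, 4:+B, 5:+B, 6:+B, 7:+C, 8:+C, 9:+C, 10:+C, 11:+C, 12:+C
Rule 4 (eight consecutive points on the same side of the centre line) is satisfied at point 10.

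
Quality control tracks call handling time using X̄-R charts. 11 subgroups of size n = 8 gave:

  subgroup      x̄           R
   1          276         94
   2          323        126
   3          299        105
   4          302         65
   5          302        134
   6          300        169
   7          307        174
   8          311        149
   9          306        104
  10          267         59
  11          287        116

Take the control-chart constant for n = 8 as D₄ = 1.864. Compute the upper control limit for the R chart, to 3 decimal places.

219.444

R̄ = (94 + 126 + 105 + 65 + 134 + 169 + 174 + 149 + 104 + 59 + 116) / 11 = 1295.0000 / 11 = 117.7273
UCL_R = D₄·R̄ = 1.864 × 117.7273 = 219.4436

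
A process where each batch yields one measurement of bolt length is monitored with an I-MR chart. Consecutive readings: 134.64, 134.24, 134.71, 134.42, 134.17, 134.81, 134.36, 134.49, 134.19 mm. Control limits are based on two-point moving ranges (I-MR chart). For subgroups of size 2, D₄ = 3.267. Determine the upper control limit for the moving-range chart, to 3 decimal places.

Moving ranges: 0.40, 0.47, 0.29, 0.25, 0.64, 0.45, 0.13, 0.30; M̄R̄ = 2.9300 / 8 = 0.3663
UCL_MR = D₄·M̄R̄ = 3.267 × 0.3663 = 1.1965

1.197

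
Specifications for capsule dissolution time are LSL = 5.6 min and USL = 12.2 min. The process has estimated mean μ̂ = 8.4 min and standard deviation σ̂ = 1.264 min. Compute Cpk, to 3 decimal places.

0.738

Cpu = (USL − μ̂) / (3σ̂) = (12.2 − 8.4) / (3 × 1.264) = 1.0021; Cpl = (μ̂ − LSL) / (3σ̂) = (8.4 − 5.6) / (3 × 1.264) = 0.7384; Cpk = min(Cpu, Cpl) = 0.7384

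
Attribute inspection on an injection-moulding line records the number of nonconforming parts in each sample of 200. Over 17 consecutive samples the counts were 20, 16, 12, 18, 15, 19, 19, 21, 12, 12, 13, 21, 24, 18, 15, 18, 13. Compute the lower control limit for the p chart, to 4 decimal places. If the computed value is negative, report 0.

0.0252

p̄ = Σdᵢ / (k·n) = 286 / (17 × 200) = 0.08412
LCL = p̄ − 3·√(p̄(1−p̄)/n) = 0.08412 − 3 × 0.01963 = 0.02524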